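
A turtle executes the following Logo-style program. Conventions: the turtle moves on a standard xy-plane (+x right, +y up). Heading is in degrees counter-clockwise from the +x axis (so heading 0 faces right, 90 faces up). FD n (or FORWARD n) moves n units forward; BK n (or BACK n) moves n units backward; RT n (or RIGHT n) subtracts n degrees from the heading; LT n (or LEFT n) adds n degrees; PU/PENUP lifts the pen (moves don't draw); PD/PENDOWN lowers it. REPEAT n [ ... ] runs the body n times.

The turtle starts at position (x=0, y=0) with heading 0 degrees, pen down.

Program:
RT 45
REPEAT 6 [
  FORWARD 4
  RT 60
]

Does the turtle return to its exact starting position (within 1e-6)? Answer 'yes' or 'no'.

Executing turtle program step by step:
Start: pos=(0,0), heading=0, pen down
RT 45: heading 0 -> 315
REPEAT 6 [
  -- iteration 1/6 --
  FD 4: (0,0) -> (2.828,-2.828) [heading=315, draw]
  RT 60: heading 315 -> 255
  -- iteration 2/6 --
  FD 4: (2.828,-2.828) -> (1.793,-6.692) [heading=255, draw]
  RT 60: heading 255 -> 195
  -- iteration 3/6 --
  FD 4: (1.793,-6.692) -> (-2.071,-7.727) [heading=195, draw]
  RT 60: heading 195 -> 135
  -- iteration 4/6 --
  FD 4: (-2.071,-7.727) -> (-4.899,-4.899) [heading=135, draw]
  RT 60: heading 135 -> 75
  -- iteration 5/6 --
  FD 4: (-4.899,-4.899) -> (-3.864,-1.035) [heading=75, draw]
  RT 60: heading 75 -> 15
  -- iteration 6/6 --
  FD 4: (-3.864,-1.035) -> (0,0) [heading=15, draw]
  RT 60: heading 15 -> 315
]
Final: pos=(0,0), heading=315, 6 segment(s) drawn

Start position: (0, 0)
Final position: (0, 0)
Distance = 0; < 1e-6 -> CLOSED

Answer: yes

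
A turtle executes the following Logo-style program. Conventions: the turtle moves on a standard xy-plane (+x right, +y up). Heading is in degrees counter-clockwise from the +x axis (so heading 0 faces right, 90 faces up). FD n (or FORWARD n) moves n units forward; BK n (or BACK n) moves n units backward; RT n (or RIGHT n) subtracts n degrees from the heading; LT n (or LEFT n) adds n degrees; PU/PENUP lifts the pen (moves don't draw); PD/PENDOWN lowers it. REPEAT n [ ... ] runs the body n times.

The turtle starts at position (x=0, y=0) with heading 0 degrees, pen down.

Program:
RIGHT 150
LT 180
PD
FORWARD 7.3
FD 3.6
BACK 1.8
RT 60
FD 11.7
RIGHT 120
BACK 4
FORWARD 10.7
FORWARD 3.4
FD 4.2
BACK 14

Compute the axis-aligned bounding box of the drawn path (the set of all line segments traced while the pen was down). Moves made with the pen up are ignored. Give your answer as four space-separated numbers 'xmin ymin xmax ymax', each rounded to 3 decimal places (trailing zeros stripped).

Answer: 0 -8.45 21.477 5.45

Derivation:
Executing turtle program step by step:
Start: pos=(0,0), heading=0, pen down
RT 150: heading 0 -> 210
LT 180: heading 210 -> 30
PD: pen down
FD 7.3: (0,0) -> (6.322,3.65) [heading=30, draw]
FD 3.6: (6.322,3.65) -> (9.44,5.45) [heading=30, draw]
BK 1.8: (9.44,5.45) -> (7.881,4.55) [heading=30, draw]
RT 60: heading 30 -> 330
FD 11.7: (7.881,4.55) -> (18.013,-1.3) [heading=330, draw]
RT 120: heading 330 -> 210
BK 4: (18.013,-1.3) -> (21.477,0.7) [heading=210, draw]
FD 10.7: (21.477,0.7) -> (12.211,-4.65) [heading=210, draw]
FD 3.4: (12.211,-4.65) -> (9.266,-6.35) [heading=210, draw]
FD 4.2: (9.266,-6.35) -> (5.629,-8.45) [heading=210, draw]
BK 14: (5.629,-8.45) -> (17.754,-1.45) [heading=210, draw]
Final: pos=(17.754,-1.45), heading=210, 9 segment(s) drawn

Segment endpoints: x in {0, 5.629, 6.322, 7.881, 9.266, 9.44, 12.211, 17.754, 18.013, 21.477}, y in {-8.45, -6.35, -4.65, -1.45, -1.3, 0, 0.7, 3.65, 4.55, 5.45}
xmin=0, ymin=-8.45, xmax=21.477, ymax=5.45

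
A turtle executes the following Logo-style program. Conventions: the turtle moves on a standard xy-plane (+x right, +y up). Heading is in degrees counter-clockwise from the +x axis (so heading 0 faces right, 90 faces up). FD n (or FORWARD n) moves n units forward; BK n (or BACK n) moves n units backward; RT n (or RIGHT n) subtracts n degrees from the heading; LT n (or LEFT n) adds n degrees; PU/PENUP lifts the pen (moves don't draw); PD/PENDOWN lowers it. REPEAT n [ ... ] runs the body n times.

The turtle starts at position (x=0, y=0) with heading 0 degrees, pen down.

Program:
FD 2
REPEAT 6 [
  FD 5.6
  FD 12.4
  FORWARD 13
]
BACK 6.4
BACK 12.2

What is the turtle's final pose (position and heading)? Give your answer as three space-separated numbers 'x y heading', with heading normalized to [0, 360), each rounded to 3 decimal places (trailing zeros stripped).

Answer: 169.4 0 0

Derivation:
Executing turtle program step by step:
Start: pos=(0,0), heading=0, pen down
FD 2: (0,0) -> (2,0) [heading=0, draw]
REPEAT 6 [
  -- iteration 1/6 --
  FD 5.6: (2,0) -> (7.6,0) [heading=0, draw]
  FD 12.4: (7.6,0) -> (20,0) [heading=0, draw]
  FD 13: (20,0) -> (33,0) [heading=0, draw]
  -- iteration 2/6 --
  FD 5.6: (33,0) -> (38.6,0) [heading=0, draw]
  FD 12.4: (38.6,0) -> (51,0) [heading=0, draw]
  FD 13: (51,0) -> (64,0) [heading=0, draw]
  -- iteration 3/6 --
  FD 5.6: (64,0) -> (69.6,0) [heading=0, draw]
  FD 12.4: (69.6,0) -> (82,0) [heading=0, draw]
  FD 13: (82,0) -> (95,0) [heading=0, draw]
  -- iteration 4/6 --
  FD 5.6: (95,0) -> (100.6,0) [heading=0, draw]
  FD 12.4: (100.6,0) -> (113,0) [heading=0, draw]
  FD 13: (113,0) -> (126,0) [heading=0, draw]
  -- iteration 5/6 --
  FD 5.6: (126,0) -> (131.6,0) [heading=0, draw]
  FD 12.4: (131.6,0) -> (144,0) [heading=0, draw]
  FD 13: (144,0) -> (157,0) [heading=0, draw]
  -- iteration 6/6 --
  FD 5.6: (157,0) -> (162.6,0) [heading=0, draw]
  FD 12.4: (162.6,0) -> (175,0) [heading=0, draw]
  FD 13: (175,0) -> (188,0) [heading=0, draw]
]
BK 6.4: (188,0) -> (181.6,0) [heading=0, draw]
BK 12.2: (181.6,0) -> (169.4,0) [heading=0, draw]
Final: pos=(169.4,0), heading=0, 21 segment(s) drawn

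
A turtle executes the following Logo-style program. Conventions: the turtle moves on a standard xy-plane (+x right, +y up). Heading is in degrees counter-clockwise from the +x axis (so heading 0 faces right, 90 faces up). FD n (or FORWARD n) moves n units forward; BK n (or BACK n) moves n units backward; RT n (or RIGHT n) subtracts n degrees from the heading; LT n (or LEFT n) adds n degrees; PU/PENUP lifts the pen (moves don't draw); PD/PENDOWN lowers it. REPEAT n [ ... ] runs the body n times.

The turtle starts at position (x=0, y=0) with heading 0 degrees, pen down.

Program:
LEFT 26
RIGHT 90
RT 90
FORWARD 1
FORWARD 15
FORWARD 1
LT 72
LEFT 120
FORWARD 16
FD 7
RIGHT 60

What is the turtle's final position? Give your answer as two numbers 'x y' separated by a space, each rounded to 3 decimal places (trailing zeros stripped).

Answer: 2.845 6.708

Derivation:
Executing turtle program step by step:
Start: pos=(0,0), heading=0, pen down
LT 26: heading 0 -> 26
RT 90: heading 26 -> 296
RT 90: heading 296 -> 206
FD 1: (0,0) -> (-0.899,-0.438) [heading=206, draw]
FD 15: (-0.899,-0.438) -> (-14.381,-7.014) [heading=206, draw]
FD 1: (-14.381,-7.014) -> (-15.279,-7.452) [heading=206, draw]
LT 72: heading 206 -> 278
LT 120: heading 278 -> 38
FD 16: (-15.279,-7.452) -> (-2.671,2.398) [heading=38, draw]
FD 7: (-2.671,2.398) -> (2.845,6.708) [heading=38, draw]
RT 60: heading 38 -> 338
Final: pos=(2.845,6.708), heading=338, 5 segment(s) drawn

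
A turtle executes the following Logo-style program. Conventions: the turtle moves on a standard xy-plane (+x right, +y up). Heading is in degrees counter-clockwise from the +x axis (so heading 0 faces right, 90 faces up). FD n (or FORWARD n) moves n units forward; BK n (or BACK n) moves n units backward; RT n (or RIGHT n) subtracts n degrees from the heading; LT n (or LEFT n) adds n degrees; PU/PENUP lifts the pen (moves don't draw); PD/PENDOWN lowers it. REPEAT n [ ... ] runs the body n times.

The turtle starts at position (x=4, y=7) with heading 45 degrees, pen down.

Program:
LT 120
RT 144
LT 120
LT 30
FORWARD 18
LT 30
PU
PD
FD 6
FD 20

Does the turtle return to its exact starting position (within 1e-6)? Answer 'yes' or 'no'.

Executing turtle program step by step:
Start: pos=(4,7), heading=45, pen down
LT 120: heading 45 -> 165
RT 144: heading 165 -> 21
LT 120: heading 21 -> 141
LT 30: heading 141 -> 171
FD 18: (4,7) -> (-13.778,9.816) [heading=171, draw]
LT 30: heading 171 -> 201
PU: pen up
PD: pen down
FD 6: (-13.778,9.816) -> (-19.38,7.666) [heading=201, draw]
FD 20: (-19.38,7.666) -> (-38.051,0.498) [heading=201, draw]
Final: pos=(-38.051,0.498), heading=201, 3 segment(s) drawn

Start position: (4, 7)
Final position: (-38.051, 0.498)
Distance = 42.551; >= 1e-6 -> NOT closed

Answer: no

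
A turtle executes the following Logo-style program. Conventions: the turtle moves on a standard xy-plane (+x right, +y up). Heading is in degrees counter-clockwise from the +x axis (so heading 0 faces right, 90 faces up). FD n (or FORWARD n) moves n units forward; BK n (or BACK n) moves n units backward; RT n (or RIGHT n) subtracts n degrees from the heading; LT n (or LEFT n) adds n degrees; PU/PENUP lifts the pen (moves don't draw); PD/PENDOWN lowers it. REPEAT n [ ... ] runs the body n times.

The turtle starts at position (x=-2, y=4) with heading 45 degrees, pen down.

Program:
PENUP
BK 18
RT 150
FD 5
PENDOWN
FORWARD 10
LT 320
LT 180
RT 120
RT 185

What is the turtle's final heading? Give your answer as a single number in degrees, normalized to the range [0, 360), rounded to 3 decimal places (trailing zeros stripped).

Executing turtle program step by step:
Start: pos=(-2,4), heading=45, pen down
PU: pen up
BK 18: (-2,4) -> (-14.728,-8.728) [heading=45, move]
RT 150: heading 45 -> 255
FD 5: (-14.728,-8.728) -> (-16.022,-13.558) [heading=255, move]
PD: pen down
FD 10: (-16.022,-13.558) -> (-18.61,-23.217) [heading=255, draw]
LT 320: heading 255 -> 215
LT 180: heading 215 -> 35
RT 120: heading 35 -> 275
RT 185: heading 275 -> 90
Final: pos=(-18.61,-23.217), heading=90, 1 segment(s) drawn

Answer: 90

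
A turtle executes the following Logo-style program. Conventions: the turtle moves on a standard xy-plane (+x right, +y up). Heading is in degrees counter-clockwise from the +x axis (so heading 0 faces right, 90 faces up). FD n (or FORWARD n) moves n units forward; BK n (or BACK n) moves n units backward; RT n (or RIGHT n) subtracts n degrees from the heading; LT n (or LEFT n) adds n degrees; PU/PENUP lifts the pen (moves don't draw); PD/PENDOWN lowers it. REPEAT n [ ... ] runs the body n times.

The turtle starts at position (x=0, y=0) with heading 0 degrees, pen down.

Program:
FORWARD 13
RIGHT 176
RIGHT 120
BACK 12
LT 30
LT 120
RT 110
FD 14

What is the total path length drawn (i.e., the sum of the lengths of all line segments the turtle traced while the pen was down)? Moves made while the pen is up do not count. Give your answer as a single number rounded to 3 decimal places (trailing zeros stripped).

Executing turtle program step by step:
Start: pos=(0,0), heading=0, pen down
FD 13: (0,0) -> (13,0) [heading=0, draw]
RT 176: heading 0 -> 184
RT 120: heading 184 -> 64
BK 12: (13,0) -> (7.74,-10.786) [heading=64, draw]
LT 30: heading 64 -> 94
LT 120: heading 94 -> 214
RT 110: heading 214 -> 104
FD 14: (7.74,-10.786) -> (4.353,2.799) [heading=104, draw]
Final: pos=(4.353,2.799), heading=104, 3 segment(s) drawn

Segment lengths:
  seg 1: (0,0) -> (13,0), length = 13
  seg 2: (13,0) -> (7.74,-10.786), length = 12
  seg 3: (7.74,-10.786) -> (4.353,2.799), length = 14
Total = 39

Answer: 39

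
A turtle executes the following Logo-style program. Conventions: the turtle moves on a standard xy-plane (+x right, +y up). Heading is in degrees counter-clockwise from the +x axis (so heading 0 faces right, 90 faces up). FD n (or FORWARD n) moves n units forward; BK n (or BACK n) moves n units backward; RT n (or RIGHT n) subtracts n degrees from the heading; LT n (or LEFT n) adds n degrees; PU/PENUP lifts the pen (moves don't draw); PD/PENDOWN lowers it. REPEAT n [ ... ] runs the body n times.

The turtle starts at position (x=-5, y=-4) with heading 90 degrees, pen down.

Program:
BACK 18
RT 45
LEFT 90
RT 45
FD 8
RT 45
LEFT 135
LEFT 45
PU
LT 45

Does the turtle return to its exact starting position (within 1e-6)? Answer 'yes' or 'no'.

Executing turtle program step by step:
Start: pos=(-5,-4), heading=90, pen down
BK 18: (-5,-4) -> (-5,-22) [heading=90, draw]
RT 45: heading 90 -> 45
LT 90: heading 45 -> 135
RT 45: heading 135 -> 90
FD 8: (-5,-22) -> (-5,-14) [heading=90, draw]
RT 45: heading 90 -> 45
LT 135: heading 45 -> 180
LT 45: heading 180 -> 225
PU: pen up
LT 45: heading 225 -> 270
Final: pos=(-5,-14), heading=270, 2 segment(s) drawn

Start position: (-5, -4)
Final position: (-5, -14)
Distance = 10; >= 1e-6 -> NOT closed

Answer: no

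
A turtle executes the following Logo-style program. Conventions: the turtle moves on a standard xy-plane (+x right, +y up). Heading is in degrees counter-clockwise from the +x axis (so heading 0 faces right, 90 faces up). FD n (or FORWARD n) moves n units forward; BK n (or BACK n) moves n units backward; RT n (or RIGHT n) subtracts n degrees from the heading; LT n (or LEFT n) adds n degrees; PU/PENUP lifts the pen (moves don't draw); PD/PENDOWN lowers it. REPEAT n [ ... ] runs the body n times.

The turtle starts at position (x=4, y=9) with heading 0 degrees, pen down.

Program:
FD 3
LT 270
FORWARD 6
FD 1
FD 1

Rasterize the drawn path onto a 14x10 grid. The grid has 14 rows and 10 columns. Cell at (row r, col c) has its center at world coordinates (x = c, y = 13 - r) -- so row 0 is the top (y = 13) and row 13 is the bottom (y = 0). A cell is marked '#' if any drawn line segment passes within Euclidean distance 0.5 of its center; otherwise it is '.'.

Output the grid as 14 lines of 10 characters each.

Segment 0: (4,9) -> (7,9)
Segment 1: (7,9) -> (7,3)
Segment 2: (7,3) -> (7,2)
Segment 3: (7,2) -> (7,1)

Answer: ..........
..........
..........
..........
....####..
.......#..
.......#..
.......#..
.......#..
.......#..
.......#..
.......#..
.......#..
..........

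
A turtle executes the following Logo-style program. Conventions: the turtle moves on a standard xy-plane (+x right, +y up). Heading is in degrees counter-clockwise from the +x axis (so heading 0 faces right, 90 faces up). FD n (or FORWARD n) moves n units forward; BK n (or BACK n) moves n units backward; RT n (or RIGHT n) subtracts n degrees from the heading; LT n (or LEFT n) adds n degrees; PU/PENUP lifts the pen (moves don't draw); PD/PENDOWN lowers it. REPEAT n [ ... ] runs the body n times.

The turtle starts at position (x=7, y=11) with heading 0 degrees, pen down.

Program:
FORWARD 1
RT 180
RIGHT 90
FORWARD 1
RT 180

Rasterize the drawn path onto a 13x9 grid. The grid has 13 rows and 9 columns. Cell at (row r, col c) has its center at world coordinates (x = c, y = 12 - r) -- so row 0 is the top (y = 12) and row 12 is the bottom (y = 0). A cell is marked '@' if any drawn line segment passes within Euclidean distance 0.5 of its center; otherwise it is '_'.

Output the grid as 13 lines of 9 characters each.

Segment 0: (7,11) -> (8,11)
Segment 1: (8,11) -> (8,12)

Answer: ________@
_______@@
_________
_________
_________
_________
_________
_________
_________
_________
_________
_________
_________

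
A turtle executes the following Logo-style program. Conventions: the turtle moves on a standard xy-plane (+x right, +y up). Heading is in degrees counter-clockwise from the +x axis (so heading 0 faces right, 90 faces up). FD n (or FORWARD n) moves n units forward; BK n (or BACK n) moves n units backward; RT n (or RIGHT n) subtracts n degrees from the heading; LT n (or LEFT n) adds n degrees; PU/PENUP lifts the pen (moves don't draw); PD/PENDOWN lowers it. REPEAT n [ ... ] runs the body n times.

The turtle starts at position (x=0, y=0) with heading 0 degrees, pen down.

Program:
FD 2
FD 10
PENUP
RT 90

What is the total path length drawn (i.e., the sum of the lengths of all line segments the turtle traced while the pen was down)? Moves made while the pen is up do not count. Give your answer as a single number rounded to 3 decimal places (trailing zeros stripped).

Answer: 12

Derivation:
Executing turtle program step by step:
Start: pos=(0,0), heading=0, pen down
FD 2: (0,0) -> (2,0) [heading=0, draw]
FD 10: (2,0) -> (12,0) [heading=0, draw]
PU: pen up
RT 90: heading 0 -> 270
Final: pos=(12,0), heading=270, 2 segment(s) drawn

Segment lengths:
  seg 1: (0,0) -> (2,0), length = 2
  seg 2: (2,0) -> (12,0), length = 10
Total = 12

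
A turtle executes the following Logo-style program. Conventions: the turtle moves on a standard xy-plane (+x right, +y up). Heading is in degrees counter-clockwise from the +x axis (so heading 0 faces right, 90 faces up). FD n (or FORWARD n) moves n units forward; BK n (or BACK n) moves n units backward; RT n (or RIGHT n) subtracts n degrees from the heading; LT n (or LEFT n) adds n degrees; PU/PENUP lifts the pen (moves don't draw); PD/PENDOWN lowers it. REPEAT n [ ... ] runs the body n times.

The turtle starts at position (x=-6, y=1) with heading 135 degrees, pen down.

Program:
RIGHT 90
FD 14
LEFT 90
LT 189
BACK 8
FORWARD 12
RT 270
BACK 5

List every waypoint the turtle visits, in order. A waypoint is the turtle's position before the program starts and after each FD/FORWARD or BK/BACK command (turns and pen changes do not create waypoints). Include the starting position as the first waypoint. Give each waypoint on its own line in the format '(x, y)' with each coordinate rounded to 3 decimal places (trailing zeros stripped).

Executing turtle program step by step:
Start: pos=(-6,1), heading=135, pen down
RT 90: heading 135 -> 45
FD 14: (-6,1) -> (3.899,10.899) [heading=45, draw]
LT 90: heading 45 -> 135
LT 189: heading 135 -> 324
BK 8: (3.899,10.899) -> (-2.573,15.602) [heading=324, draw]
FD 12: (-2.573,15.602) -> (7.136,8.548) [heading=324, draw]
RT 270: heading 324 -> 54
BK 5: (7.136,8.548) -> (4.197,4.503) [heading=54, draw]
Final: pos=(4.197,4.503), heading=54, 4 segment(s) drawn
Waypoints (5 total):
(-6, 1)
(3.899, 10.899)
(-2.573, 15.602)
(7.136, 8.548)
(4.197, 4.503)

Answer: (-6, 1)
(3.899, 10.899)
(-2.573, 15.602)
(7.136, 8.548)
(4.197, 4.503)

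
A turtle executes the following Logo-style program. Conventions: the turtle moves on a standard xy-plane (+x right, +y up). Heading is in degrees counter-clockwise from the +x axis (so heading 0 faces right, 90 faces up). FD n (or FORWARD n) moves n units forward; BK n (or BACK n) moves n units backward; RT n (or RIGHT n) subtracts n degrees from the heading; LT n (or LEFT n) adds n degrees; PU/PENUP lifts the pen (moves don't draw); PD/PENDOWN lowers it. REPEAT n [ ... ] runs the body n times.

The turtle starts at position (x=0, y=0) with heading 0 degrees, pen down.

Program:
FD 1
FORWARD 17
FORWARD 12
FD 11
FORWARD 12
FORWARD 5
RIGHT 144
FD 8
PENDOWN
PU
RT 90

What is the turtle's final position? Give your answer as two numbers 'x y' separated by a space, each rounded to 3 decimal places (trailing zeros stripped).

Answer: 51.528 -4.702

Derivation:
Executing turtle program step by step:
Start: pos=(0,0), heading=0, pen down
FD 1: (0,0) -> (1,0) [heading=0, draw]
FD 17: (1,0) -> (18,0) [heading=0, draw]
FD 12: (18,0) -> (30,0) [heading=0, draw]
FD 11: (30,0) -> (41,0) [heading=0, draw]
FD 12: (41,0) -> (53,0) [heading=0, draw]
FD 5: (53,0) -> (58,0) [heading=0, draw]
RT 144: heading 0 -> 216
FD 8: (58,0) -> (51.528,-4.702) [heading=216, draw]
PD: pen down
PU: pen up
RT 90: heading 216 -> 126
Final: pos=(51.528,-4.702), heading=126, 7 segment(s) drawn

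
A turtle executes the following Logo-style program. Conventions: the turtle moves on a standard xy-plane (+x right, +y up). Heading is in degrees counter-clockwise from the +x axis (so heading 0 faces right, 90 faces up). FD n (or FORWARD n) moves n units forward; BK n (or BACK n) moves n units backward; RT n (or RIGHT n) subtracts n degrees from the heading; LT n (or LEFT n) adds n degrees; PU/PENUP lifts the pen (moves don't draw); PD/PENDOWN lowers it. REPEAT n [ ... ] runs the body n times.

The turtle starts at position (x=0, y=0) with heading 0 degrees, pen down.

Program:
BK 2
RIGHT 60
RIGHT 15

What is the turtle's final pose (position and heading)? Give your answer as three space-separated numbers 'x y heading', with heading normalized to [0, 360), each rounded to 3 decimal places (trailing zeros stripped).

Answer: -2 0 285

Derivation:
Executing turtle program step by step:
Start: pos=(0,0), heading=0, pen down
BK 2: (0,0) -> (-2,0) [heading=0, draw]
RT 60: heading 0 -> 300
RT 15: heading 300 -> 285
Final: pos=(-2,0), heading=285, 1 segment(s) drawn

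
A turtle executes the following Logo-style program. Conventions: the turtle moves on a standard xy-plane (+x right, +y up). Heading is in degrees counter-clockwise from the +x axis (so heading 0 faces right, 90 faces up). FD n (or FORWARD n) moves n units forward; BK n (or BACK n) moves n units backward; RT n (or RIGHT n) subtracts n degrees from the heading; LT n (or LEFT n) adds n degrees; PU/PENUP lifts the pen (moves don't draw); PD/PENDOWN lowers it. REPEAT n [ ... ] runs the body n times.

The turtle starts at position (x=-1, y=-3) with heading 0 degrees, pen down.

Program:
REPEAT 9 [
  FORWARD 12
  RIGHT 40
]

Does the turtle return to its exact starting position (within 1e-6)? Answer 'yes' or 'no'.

Executing turtle program step by step:
Start: pos=(-1,-3), heading=0, pen down
REPEAT 9 [
  -- iteration 1/9 --
  FD 12: (-1,-3) -> (11,-3) [heading=0, draw]
  RT 40: heading 0 -> 320
  -- iteration 2/9 --
  FD 12: (11,-3) -> (20.193,-10.713) [heading=320, draw]
  RT 40: heading 320 -> 280
  -- iteration 3/9 --
  FD 12: (20.193,-10.713) -> (22.276,-22.531) [heading=280, draw]
  RT 40: heading 280 -> 240
  -- iteration 4/9 --
  FD 12: (22.276,-22.531) -> (16.276,-32.923) [heading=240, draw]
  RT 40: heading 240 -> 200
  -- iteration 5/9 --
  FD 12: (16.276,-32.923) -> (5,-37.028) [heading=200, draw]
  RT 40: heading 200 -> 160
  -- iteration 6/9 --
  FD 12: (5,-37.028) -> (-6.276,-32.923) [heading=160, draw]
  RT 40: heading 160 -> 120
  -- iteration 7/9 --
  FD 12: (-6.276,-32.923) -> (-12.276,-22.531) [heading=120, draw]
  RT 40: heading 120 -> 80
  -- iteration 8/9 --
  FD 12: (-12.276,-22.531) -> (-10.193,-10.713) [heading=80, draw]
  RT 40: heading 80 -> 40
  -- iteration 9/9 --
  FD 12: (-10.193,-10.713) -> (-1,-3) [heading=40, draw]
  RT 40: heading 40 -> 0
]
Final: pos=(-1,-3), heading=0, 9 segment(s) drawn

Start position: (-1, -3)
Final position: (-1, -3)
Distance = 0; < 1e-6 -> CLOSED

Answer: yes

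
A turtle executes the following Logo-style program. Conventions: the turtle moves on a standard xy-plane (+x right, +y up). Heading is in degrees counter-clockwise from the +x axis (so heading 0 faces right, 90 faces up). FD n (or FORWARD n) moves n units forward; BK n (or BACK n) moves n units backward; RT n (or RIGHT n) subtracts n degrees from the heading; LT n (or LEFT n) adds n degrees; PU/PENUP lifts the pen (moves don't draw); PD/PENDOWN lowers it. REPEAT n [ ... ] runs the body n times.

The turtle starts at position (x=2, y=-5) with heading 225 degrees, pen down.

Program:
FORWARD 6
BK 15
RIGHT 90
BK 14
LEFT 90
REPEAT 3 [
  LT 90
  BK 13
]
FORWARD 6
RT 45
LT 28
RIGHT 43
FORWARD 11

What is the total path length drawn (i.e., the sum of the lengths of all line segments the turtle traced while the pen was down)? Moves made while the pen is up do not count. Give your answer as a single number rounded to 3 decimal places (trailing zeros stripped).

Answer: 91

Derivation:
Executing turtle program step by step:
Start: pos=(2,-5), heading=225, pen down
FD 6: (2,-5) -> (-2.243,-9.243) [heading=225, draw]
BK 15: (-2.243,-9.243) -> (8.364,1.364) [heading=225, draw]
RT 90: heading 225 -> 135
BK 14: (8.364,1.364) -> (18.263,-8.536) [heading=135, draw]
LT 90: heading 135 -> 225
REPEAT 3 [
  -- iteration 1/3 --
  LT 90: heading 225 -> 315
  BK 13: (18.263,-8.536) -> (9.071,0.657) [heading=315, draw]
  -- iteration 2/3 --
  LT 90: heading 315 -> 45
  BK 13: (9.071,0.657) -> (-0.121,-8.536) [heading=45, draw]
  -- iteration 3/3 --
  LT 90: heading 45 -> 135
  BK 13: (-0.121,-8.536) -> (9.071,-17.728) [heading=135, draw]
]
FD 6: (9.071,-17.728) -> (4.828,-13.485) [heading=135, draw]
RT 45: heading 135 -> 90
LT 28: heading 90 -> 118
RT 43: heading 118 -> 75
FD 11: (4.828,-13.485) -> (7.675,-2.86) [heading=75, draw]
Final: pos=(7.675,-2.86), heading=75, 8 segment(s) drawn

Segment lengths:
  seg 1: (2,-5) -> (-2.243,-9.243), length = 6
  seg 2: (-2.243,-9.243) -> (8.364,1.364), length = 15
  seg 3: (8.364,1.364) -> (18.263,-8.536), length = 14
  seg 4: (18.263,-8.536) -> (9.071,0.657), length = 13
  seg 5: (9.071,0.657) -> (-0.121,-8.536), length = 13
  seg 6: (-0.121,-8.536) -> (9.071,-17.728), length = 13
  seg 7: (9.071,-17.728) -> (4.828,-13.485), length = 6
  seg 8: (4.828,-13.485) -> (7.675,-2.86), length = 11
Total = 91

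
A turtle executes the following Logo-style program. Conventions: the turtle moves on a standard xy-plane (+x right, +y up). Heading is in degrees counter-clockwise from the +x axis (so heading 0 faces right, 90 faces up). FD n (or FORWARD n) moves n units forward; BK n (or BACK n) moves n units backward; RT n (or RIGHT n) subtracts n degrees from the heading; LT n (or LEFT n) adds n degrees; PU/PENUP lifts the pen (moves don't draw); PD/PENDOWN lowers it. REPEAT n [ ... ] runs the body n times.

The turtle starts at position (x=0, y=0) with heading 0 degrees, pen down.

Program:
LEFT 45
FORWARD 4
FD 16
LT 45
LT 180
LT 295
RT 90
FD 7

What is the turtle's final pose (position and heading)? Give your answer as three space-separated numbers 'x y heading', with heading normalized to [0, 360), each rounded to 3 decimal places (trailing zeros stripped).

Executing turtle program step by step:
Start: pos=(0,0), heading=0, pen down
LT 45: heading 0 -> 45
FD 4: (0,0) -> (2.828,2.828) [heading=45, draw]
FD 16: (2.828,2.828) -> (14.142,14.142) [heading=45, draw]
LT 45: heading 45 -> 90
LT 180: heading 90 -> 270
LT 295: heading 270 -> 205
RT 90: heading 205 -> 115
FD 7: (14.142,14.142) -> (11.184,20.486) [heading=115, draw]
Final: pos=(11.184,20.486), heading=115, 3 segment(s) drawn

Answer: 11.184 20.486 115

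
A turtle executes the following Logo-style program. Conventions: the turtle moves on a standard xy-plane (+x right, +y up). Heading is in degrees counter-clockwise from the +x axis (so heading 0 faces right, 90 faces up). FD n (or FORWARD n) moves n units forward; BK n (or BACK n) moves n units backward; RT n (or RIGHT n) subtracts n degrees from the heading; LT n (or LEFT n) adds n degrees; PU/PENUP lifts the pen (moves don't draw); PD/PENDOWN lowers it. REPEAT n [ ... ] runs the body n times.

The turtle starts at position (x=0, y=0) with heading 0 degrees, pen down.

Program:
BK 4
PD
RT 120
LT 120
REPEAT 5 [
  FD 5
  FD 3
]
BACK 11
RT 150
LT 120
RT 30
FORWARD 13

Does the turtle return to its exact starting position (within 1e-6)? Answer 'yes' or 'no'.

Executing turtle program step by step:
Start: pos=(0,0), heading=0, pen down
BK 4: (0,0) -> (-4,0) [heading=0, draw]
PD: pen down
RT 120: heading 0 -> 240
LT 120: heading 240 -> 0
REPEAT 5 [
  -- iteration 1/5 --
  FD 5: (-4,0) -> (1,0) [heading=0, draw]
  FD 3: (1,0) -> (4,0) [heading=0, draw]
  -- iteration 2/5 --
  FD 5: (4,0) -> (9,0) [heading=0, draw]
  FD 3: (9,0) -> (12,0) [heading=0, draw]
  -- iteration 3/5 --
  FD 5: (12,0) -> (17,0) [heading=0, draw]
  FD 3: (17,0) -> (20,0) [heading=0, draw]
  -- iteration 4/5 --
  FD 5: (20,0) -> (25,0) [heading=0, draw]
  FD 3: (25,0) -> (28,0) [heading=0, draw]
  -- iteration 5/5 --
  FD 5: (28,0) -> (33,0) [heading=0, draw]
  FD 3: (33,0) -> (36,0) [heading=0, draw]
]
BK 11: (36,0) -> (25,0) [heading=0, draw]
RT 150: heading 0 -> 210
LT 120: heading 210 -> 330
RT 30: heading 330 -> 300
FD 13: (25,0) -> (31.5,-11.258) [heading=300, draw]
Final: pos=(31.5,-11.258), heading=300, 13 segment(s) drawn

Start position: (0, 0)
Final position: (31.5, -11.258)
Distance = 33.451; >= 1e-6 -> NOT closed

Answer: no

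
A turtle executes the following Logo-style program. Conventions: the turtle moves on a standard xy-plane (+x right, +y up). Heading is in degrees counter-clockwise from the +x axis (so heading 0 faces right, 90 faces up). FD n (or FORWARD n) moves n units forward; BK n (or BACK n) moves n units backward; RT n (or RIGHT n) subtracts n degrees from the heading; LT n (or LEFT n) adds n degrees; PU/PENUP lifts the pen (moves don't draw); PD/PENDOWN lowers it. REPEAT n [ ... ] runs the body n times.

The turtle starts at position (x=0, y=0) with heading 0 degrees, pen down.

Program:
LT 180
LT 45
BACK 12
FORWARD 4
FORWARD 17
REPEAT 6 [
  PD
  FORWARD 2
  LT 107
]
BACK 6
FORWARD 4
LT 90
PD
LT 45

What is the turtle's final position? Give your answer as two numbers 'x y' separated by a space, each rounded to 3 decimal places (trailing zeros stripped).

Executing turtle program step by step:
Start: pos=(0,0), heading=0, pen down
LT 180: heading 0 -> 180
LT 45: heading 180 -> 225
BK 12: (0,0) -> (8.485,8.485) [heading=225, draw]
FD 4: (8.485,8.485) -> (5.657,5.657) [heading=225, draw]
FD 17: (5.657,5.657) -> (-6.364,-6.364) [heading=225, draw]
REPEAT 6 [
  -- iteration 1/6 --
  PD: pen down
  FD 2: (-6.364,-6.364) -> (-7.778,-7.778) [heading=225, draw]
  LT 107: heading 225 -> 332
  -- iteration 2/6 --
  PD: pen down
  FD 2: (-7.778,-7.778) -> (-6.012,-8.717) [heading=332, draw]
  LT 107: heading 332 -> 79
  -- iteration 3/6 --
  PD: pen down
  FD 2: (-6.012,-8.717) -> (-5.631,-6.754) [heading=79, draw]
  LT 107: heading 79 -> 186
  -- iteration 4/6 --
  PD: pen down
  FD 2: (-5.631,-6.754) -> (-7.62,-6.963) [heading=186, draw]
  LT 107: heading 186 -> 293
  -- iteration 5/6 --
  PD: pen down
  FD 2: (-7.62,-6.963) -> (-6.838,-8.804) [heading=293, draw]
  LT 107: heading 293 -> 40
  -- iteration 6/6 --
  PD: pen down
  FD 2: (-6.838,-8.804) -> (-5.306,-7.518) [heading=40, draw]
  LT 107: heading 40 -> 147
]
BK 6: (-5.306,-7.518) -> (-0.274,-10.786) [heading=147, draw]
FD 4: (-0.274,-10.786) -> (-3.629,-8.608) [heading=147, draw]
LT 90: heading 147 -> 237
PD: pen down
LT 45: heading 237 -> 282
Final: pos=(-3.629,-8.608), heading=282, 11 segment(s) drawn

Answer: -3.629 -8.608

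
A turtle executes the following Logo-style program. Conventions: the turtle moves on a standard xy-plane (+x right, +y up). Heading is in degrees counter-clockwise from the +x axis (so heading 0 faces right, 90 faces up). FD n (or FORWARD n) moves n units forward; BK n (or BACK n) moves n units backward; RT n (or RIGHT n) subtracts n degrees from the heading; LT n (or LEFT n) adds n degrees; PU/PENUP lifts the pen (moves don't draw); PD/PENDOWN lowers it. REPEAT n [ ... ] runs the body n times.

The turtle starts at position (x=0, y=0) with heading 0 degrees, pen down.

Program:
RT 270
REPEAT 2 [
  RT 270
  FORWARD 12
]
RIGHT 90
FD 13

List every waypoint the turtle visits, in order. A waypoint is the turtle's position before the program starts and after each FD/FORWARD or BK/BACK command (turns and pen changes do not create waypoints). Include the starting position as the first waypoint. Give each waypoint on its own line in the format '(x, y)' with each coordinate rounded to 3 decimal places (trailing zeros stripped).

Answer: (0, 0)
(-12, 0)
(-12, -12)
(-25, -12)

Derivation:
Executing turtle program step by step:
Start: pos=(0,0), heading=0, pen down
RT 270: heading 0 -> 90
REPEAT 2 [
  -- iteration 1/2 --
  RT 270: heading 90 -> 180
  FD 12: (0,0) -> (-12,0) [heading=180, draw]
  -- iteration 2/2 --
  RT 270: heading 180 -> 270
  FD 12: (-12,0) -> (-12,-12) [heading=270, draw]
]
RT 90: heading 270 -> 180
FD 13: (-12,-12) -> (-25,-12) [heading=180, draw]
Final: pos=(-25,-12), heading=180, 3 segment(s) drawn
Waypoints (4 total):
(0, 0)
(-12, 0)
(-12, -12)
(-25, -12)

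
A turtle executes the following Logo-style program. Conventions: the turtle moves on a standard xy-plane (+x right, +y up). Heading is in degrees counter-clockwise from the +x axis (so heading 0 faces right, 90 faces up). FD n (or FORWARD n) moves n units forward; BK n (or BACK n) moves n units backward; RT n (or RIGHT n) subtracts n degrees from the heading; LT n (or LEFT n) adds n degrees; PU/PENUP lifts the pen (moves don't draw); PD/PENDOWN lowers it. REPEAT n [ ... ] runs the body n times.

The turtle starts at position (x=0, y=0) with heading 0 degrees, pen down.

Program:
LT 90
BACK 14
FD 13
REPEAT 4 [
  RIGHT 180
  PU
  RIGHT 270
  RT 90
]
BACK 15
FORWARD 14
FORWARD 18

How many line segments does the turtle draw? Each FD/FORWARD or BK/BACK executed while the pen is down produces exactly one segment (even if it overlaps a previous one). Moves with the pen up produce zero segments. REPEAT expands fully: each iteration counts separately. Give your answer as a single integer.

Executing turtle program step by step:
Start: pos=(0,0), heading=0, pen down
LT 90: heading 0 -> 90
BK 14: (0,0) -> (0,-14) [heading=90, draw]
FD 13: (0,-14) -> (0,-1) [heading=90, draw]
REPEAT 4 [
  -- iteration 1/4 --
  RT 180: heading 90 -> 270
  PU: pen up
  RT 270: heading 270 -> 0
  RT 90: heading 0 -> 270
  -- iteration 2/4 --
  RT 180: heading 270 -> 90
  PU: pen up
  RT 270: heading 90 -> 180
  RT 90: heading 180 -> 90
  -- iteration 3/4 --
  RT 180: heading 90 -> 270
  PU: pen up
  RT 270: heading 270 -> 0
  RT 90: heading 0 -> 270
  -- iteration 4/4 --
  RT 180: heading 270 -> 90
  PU: pen up
  RT 270: heading 90 -> 180
  RT 90: heading 180 -> 90
]
BK 15: (0,-1) -> (0,-16) [heading=90, move]
FD 14: (0,-16) -> (0,-2) [heading=90, move]
FD 18: (0,-2) -> (0,16) [heading=90, move]
Final: pos=(0,16), heading=90, 2 segment(s) drawn
Segments drawn: 2

Answer: 2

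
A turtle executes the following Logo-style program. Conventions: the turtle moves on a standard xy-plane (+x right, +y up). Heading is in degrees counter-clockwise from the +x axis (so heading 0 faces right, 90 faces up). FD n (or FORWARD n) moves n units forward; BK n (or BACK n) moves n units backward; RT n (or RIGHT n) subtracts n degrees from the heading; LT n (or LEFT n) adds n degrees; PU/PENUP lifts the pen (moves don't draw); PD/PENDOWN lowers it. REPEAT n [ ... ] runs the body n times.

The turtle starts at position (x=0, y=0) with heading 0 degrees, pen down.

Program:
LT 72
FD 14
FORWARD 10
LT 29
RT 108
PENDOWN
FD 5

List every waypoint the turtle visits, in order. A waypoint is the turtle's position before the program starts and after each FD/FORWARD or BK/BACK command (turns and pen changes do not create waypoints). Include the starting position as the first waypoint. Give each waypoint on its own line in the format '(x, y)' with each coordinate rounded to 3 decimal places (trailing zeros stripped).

Answer: (0, 0)
(4.326, 13.315)
(7.416, 22.825)
(12.379, 22.216)

Derivation:
Executing turtle program step by step:
Start: pos=(0,0), heading=0, pen down
LT 72: heading 0 -> 72
FD 14: (0,0) -> (4.326,13.315) [heading=72, draw]
FD 10: (4.326,13.315) -> (7.416,22.825) [heading=72, draw]
LT 29: heading 72 -> 101
RT 108: heading 101 -> 353
PD: pen down
FD 5: (7.416,22.825) -> (12.379,22.216) [heading=353, draw]
Final: pos=(12.379,22.216), heading=353, 3 segment(s) drawn
Waypoints (4 total):
(0, 0)
(4.326, 13.315)
(7.416, 22.825)
(12.379, 22.216)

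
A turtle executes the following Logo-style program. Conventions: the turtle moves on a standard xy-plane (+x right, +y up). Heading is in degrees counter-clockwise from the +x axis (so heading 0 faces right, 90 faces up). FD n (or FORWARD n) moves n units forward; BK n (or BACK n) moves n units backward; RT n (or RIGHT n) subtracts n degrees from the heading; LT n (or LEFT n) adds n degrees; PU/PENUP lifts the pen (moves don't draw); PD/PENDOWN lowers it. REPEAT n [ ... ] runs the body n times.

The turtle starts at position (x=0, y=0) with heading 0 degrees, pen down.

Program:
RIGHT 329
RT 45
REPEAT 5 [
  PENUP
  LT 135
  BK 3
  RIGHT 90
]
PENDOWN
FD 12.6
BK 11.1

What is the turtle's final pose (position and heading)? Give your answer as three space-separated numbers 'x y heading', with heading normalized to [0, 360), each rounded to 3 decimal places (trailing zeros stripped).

Answer: 4.922 2.958 211

Derivation:
Executing turtle program step by step:
Start: pos=(0,0), heading=0, pen down
RT 329: heading 0 -> 31
RT 45: heading 31 -> 346
REPEAT 5 [
  -- iteration 1/5 --
  PU: pen up
  LT 135: heading 346 -> 121
  BK 3: (0,0) -> (1.545,-2.572) [heading=121, move]
  RT 90: heading 121 -> 31
  -- iteration 2/5 --
  PU: pen up
  LT 135: heading 31 -> 166
  BK 3: (1.545,-2.572) -> (4.456,-3.297) [heading=166, move]
  RT 90: heading 166 -> 76
  -- iteration 3/5 --
  PU: pen up
  LT 135: heading 76 -> 211
  BK 3: (4.456,-3.297) -> (7.028,-1.752) [heading=211, move]
  RT 90: heading 211 -> 121
  -- iteration 4/5 --
  PU: pen up
  LT 135: heading 121 -> 256
  BK 3: (7.028,-1.752) -> (7.753,1.159) [heading=256, move]
  RT 90: heading 256 -> 166
  -- iteration 5/5 --
  PU: pen up
  LT 135: heading 166 -> 301
  BK 3: (7.753,1.159) -> (6.208,3.73) [heading=301, move]
  RT 90: heading 301 -> 211
]
PD: pen down
FD 12.6: (6.208,3.73) -> (-4.592,-2.759) [heading=211, draw]
BK 11.1: (-4.592,-2.759) -> (4.922,2.958) [heading=211, draw]
Final: pos=(4.922,2.958), heading=211, 2 segment(s) drawn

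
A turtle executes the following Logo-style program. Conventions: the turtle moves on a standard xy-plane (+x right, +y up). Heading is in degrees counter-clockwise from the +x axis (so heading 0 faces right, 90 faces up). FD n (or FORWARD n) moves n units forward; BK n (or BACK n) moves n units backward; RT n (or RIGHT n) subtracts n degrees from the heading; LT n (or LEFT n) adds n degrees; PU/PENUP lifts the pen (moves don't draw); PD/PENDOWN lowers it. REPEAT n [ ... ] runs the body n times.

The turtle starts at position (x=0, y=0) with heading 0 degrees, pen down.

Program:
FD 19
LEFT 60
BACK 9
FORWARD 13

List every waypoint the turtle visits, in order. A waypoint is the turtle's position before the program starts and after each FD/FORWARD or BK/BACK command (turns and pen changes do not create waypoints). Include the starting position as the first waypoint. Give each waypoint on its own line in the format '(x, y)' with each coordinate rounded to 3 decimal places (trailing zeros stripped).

Executing turtle program step by step:
Start: pos=(0,0), heading=0, pen down
FD 19: (0,0) -> (19,0) [heading=0, draw]
LT 60: heading 0 -> 60
BK 9: (19,0) -> (14.5,-7.794) [heading=60, draw]
FD 13: (14.5,-7.794) -> (21,3.464) [heading=60, draw]
Final: pos=(21,3.464), heading=60, 3 segment(s) drawn
Waypoints (4 total):
(0, 0)
(19, 0)
(14.5, -7.794)
(21, 3.464)

Answer: (0, 0)
(19, 0)
(14.5, -7.794)
(21, 3.464)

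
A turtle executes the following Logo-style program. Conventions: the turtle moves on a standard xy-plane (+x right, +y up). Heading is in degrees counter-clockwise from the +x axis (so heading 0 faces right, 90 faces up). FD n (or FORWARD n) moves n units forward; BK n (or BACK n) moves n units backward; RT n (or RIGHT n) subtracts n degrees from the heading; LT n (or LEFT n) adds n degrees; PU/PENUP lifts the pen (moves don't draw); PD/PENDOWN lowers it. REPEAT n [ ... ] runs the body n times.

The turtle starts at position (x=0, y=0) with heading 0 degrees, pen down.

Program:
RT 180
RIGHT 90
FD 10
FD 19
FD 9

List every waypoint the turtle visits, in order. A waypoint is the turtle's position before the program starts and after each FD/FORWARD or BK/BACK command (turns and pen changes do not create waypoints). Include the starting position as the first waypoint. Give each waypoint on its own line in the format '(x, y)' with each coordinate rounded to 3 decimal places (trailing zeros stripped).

Executing turtle program step by step:
Start: pos=(0,0), heading=0, pen down
RT 180: heading 0 -> 180
RT 90: heading 180 -> 90
FD 10: (0,0) -> (0,10) [heading=90, draw]
FD 19: (0,10) -> (0,29) [heading=90, draw]
FD 9: (0,29) -> (0,38) [heading=90, draw]
Final: pos=(0,38), heading=90, 3 segment(s) drawn
Waypoints (4 total):
(0, 0)
(0, 10)
(0, 29)
(0, 38)

Answer: (0, 0)
(0, 10)
(0, 29)
(0, 38)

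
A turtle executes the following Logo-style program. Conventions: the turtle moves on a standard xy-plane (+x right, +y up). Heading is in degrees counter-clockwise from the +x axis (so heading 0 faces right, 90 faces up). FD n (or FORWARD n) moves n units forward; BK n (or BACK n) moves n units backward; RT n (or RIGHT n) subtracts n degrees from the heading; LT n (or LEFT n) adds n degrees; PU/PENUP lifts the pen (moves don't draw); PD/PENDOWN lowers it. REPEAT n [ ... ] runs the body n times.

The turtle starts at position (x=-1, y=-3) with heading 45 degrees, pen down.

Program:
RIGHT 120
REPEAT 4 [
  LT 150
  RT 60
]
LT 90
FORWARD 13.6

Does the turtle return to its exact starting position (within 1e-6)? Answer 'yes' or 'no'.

Answer: no

Derivation:
Executing turtle program step by step:
Start: pos=(-1,-3), heading=45, pen down
RT 120: heading 45 -> 285
REPEAT 4 [
  -- iteration 1/4 --
  LT 150: heading 285 -> 75
  RT 60: heading 75 -> 15
  -- iteration 2/4 --
  LT 150: heading 15 -> 165
  RT 60: heading 165 -> 105
  -- iteration 3/4 --
  LT 150: heading 105 -> 255
  RT 60: heading 255 -> 195
  -- iteration 4/4 --
  LT 150: heading 195 -> 345
  RT 60: heading 345 -> 285
]
LT 90: heading 285 -> 15
FD 13.6: (-1,-3) -> (12.137,0.52) [heading=15, draw]
Final: pos=(12.137,0.52), heading=15, 1 segment(s) drawn

Start position: (-1, -3)
Final position: (12.137, 0.52)
Distance = 13.6; >= 1e-6 -> NOT closed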